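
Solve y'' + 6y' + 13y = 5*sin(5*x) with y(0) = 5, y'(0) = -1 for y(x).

Characteristic equation r² + 6r + 13 = 0 has discriminant (6)² - 4·(13) = -16 < 0, so r = -3 ± 2i.
Hence y_h = C1*cos(2*x)*exp(-3*x) + C2*exp(-3*x)*sin(2*x).
Try y_p = A*cos(5*x) + B*sin(5*x). Substituting and equating the coefficients of cos(5x) and sin(5x) gives A = -25/174, B = -5/87, so y_p = -25*cos(5*x)/174 - 5*sin(5*x)/87.
General solution: y = -25*cos(5*x)/174 - 5*sin(5*x)/87 + C1*cos(2*x)*exp(-3*x) + C2*exp(-3*x)*sin(2*x).
Apply the initial conditions: y(0) = -25/174 + C1 = 5 and y'(0) = -25/87 - 3*C1 + 2*C2 = -1. Solving gives C1 = 895/174, C2 = 2561/348.

y = -25*cos(5*x)/174 - 5*sin(5*x)/87 + 895*cos(2*x)*exp(-3*x)/174 + 2561*exp(-3*x)*sin(2*x)/348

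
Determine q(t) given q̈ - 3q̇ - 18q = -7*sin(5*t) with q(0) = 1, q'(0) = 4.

q = -105*cos(5*t)/2074 + 103*exp(-3*t)/306 + 301*sin(5*t)/2074 + 392*exp(6*t)/549

Characteristic equation r² - 3r - 18 = 0 factors as (r + 3)(r - 6) = 0, so r = -3, 6.
Hence q_h = C1*exp(-3*t) + C2*exp(6*t).
Try q_p = A*cos(5*t) + B*sin(5*t). Substituting and equating the coefficients of cos(5t) and sin(5t) gives A = -105/2074, B = 301/2074, so q_p = -105*cos(5*t)/2074 + 301*sin(5*t)/2074.
General solution: q = -105*cos(5*t)/2074 + 301*sin(5*t)/2074 + C1*exp(-3*t) + C2*exp(6*t).
Apply the initial conditions: q(0) = -105/2074 + C1 + C2 = 1 and q'(0) = 1505/2074 - 3*C1 + 6*C2 = 4. Solving gives C1 = 103/306, C2 = 392/549.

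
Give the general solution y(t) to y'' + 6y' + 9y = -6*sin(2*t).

Characteristic equation r² + 6r + 9 = 0 has discriminant (6)² - 4·(9) = 0, so r = -3 is a repeated root.
Hence y_h = (C1 + C2*t)*exp(-3*t).
Try y_p = A*cos(2*t) + B*sin(2*t). Substituting and equating the coefficients of cos(2t) and sin(2t) gives A = 72/169, B = -30/169, so y_p = -30*sin(2*t)/169 + 72*cos(2*t)/169.

y = -30*sin(2*t)/169 + 72*cos(2*t)/169 + C1*exp(-3*t) + C2*t*exp(-3*t)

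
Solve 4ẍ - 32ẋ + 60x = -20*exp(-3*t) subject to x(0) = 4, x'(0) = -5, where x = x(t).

x = -141*exp(5*t)/16 - 5*exp(-3*t)/48 + 155*exp(3*t)/12

Divide through by 4: x'' - 8x' + 15x = -5*exp(-3*t).
Characteristic equation r² - 8r + 15 = 0 factors as (r - 3)(r - 5) = 0, so r = 3, 5.
Hence x_h = C1*exp(3*t) + C2*exp(5*t).
Try x_p = A*exp(-3*t). Substituting into the equation and dividing by exp(-3*t) gives A = -5/48, so x_p = -5*exp(-3*t)/48.
General solution: x = -5*exp(-3*t)/48 + C1*exp(3*t) + C2*exp(5*t).
Apply the initial conditions: x(0) = -5/48 + C1 + C2 = 4 and x'(0) = 5/16 + 3*C1 + 5*C2 = -5. Solving gives C1 = 155/12, C2 = -141/16.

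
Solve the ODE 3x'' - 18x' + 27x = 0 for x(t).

Divide through by 3: x'' - 6x' + 9x = 0.
Characteristic equation r² - 6r + 9 = 0 has discriminant (-6)² - 4·(9) = 0, so r = 3 is a repeated root.
Hence x_h = (C1 + C2*t)*exp(3*t).

x = C1*exp(3*t) + C2*t*exp(3*t)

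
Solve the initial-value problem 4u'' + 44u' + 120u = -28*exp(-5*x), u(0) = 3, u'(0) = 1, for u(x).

Divide through by 4: u'' + 11u' + 30u = -7*exp(-5*x).
Characteristic equation r² + 11r + 30 = 0 factors as (r + 5)(r + 6) = 0, so r = -5, -6.
Hence u_h = C1*exp(-5*x) + C2*exp(-6*x).
Since exp(-5*x) solves the homogeneous equation (r = -5 is a root of multiplicity 1), multiply the trial by x. Try u_p = A*x*exp(-5*x). Substituting into the equation and dividing by exp(-5*x) gives A = -7, so u_p = -7*x*exp(-5*x).
General solution: u = C1*exp(-5*x) + C2*exp(-6*x) - 7*x*exp(-5*x).
Apply the initial conditions: u(0) = C1 + C2 = 3 and u'(0) = -7 - 6*C2 - 5*C1 = 1. Solving gives C1 = 26, C2 = -23.

u = -23*exp(-6*x) + 26*exp(-5*x) - 7*x*exp(-5*x)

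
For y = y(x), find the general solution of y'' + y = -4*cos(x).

y = C1*cos(x) + C2*sin(x) - 2*x*sin(x)

Characteristic equation r² + 1 = 0 has discriminant (0)² - 4·(1) = -4 < 0, so r = ± i.
Hence y_h = C1*cos(x) + C2*sin(x).
Since ±1i are characteristic roots, multiply the trial by x. Try y_p = x*(A*cos(x) + B*sin(x)). Substituting and equating the coefficients of cos(x) and sin(x) gives A = 0, B = -2, so y_p = -2*x*sin(x).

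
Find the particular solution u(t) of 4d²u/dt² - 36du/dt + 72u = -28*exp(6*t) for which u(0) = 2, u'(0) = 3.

Divide through by 4: u'' - 9u' + 18u = -7*exp(6*t).
Characteristic equation r² - 9r + 18 = 0 factors as (r - 3)(r - 6) = 0, so r = 3, 6.
Hence u_h = C1*exp(3*t) + C2*exp(6*t).
Since exp(6*t) solves the homogeneous equation (r = 6 is a root of multiplicity 1), multiply the trial by t. Try u_p = A*t*exp(6*t). Substituting into the equation and dividing by exp(6*t) gives A = -7/3, so u_p = -7*t*exp(6*t)/3.
General solution: u = C1*exp(3*t) + C2*exp(6*t) - 7*t*exp(6*t)/3.
Apply the initial conditions: u(0) = C1 + C2 = 2 and u'(0) = -7/3 + 3*C1 + 6*C2 = 3. Solving gives C1 = 20/9, C2 = -2/9.

u = -2*exp(6*t)/9 + 20*exp(3*t)/9 - 7*t*exp(6*t)/3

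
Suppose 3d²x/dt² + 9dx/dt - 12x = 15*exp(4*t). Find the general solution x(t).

Divide through by 3: x'' + 3x' - 4x = 5*exp(4*t).
Characteristic equation r² + 3r - 4 = 0 factors as (r - 1)(r + 4) = 0, so r = 1, -4.
Hence x_h = C1*exp(t) + C2*exp(-4*t).
Try x_p = A*exp(4*t). Substituting into the equation and dividing by exp(4*t) gives A = 5/24, so x_p = 5*exp(4*t)/24.

x = 5*exp(4*t)/24 + C1*exp(t) + C2*exp(-4*t)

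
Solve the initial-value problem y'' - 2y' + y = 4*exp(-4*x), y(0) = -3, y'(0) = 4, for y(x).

y = -79*exp(x)/25 + 4*exp(-4*x)/25 + 39*x*exp(x)/5

Characteristic equation r² - 2r + 1 = 0 has discriminant (-2)² - 4·(1) = 0, so r = 1 is a repeated root.
Hence y_h = (C1 + C2*x)*exp(x).
Try y_p = A*exp(-4*x). Substituting into the equation and dividing by exp(-4*x) gives A = 4/25, so y_p = 4*exp(-4*x)/25.
General solution: y = 4*exp(-4*x)/25 + C1*exp(x) + C2*x*exp(x).
Apply the initial conditions: y(0) = 4/25 + C1 = -3 and y'(0) = -16/25 + C1 + C2 = 4. Solving gives C1 = -79/25, C2 = 39/5.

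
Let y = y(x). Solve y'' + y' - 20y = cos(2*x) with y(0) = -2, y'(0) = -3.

Characteristic equation r² + r - 20 = 0 factors as (r + 5)(r - 4) = 0, so r = -5, 4.
Hence y_h = C1*exp(-5*x) + C2*exp(4*x).
Try y_p = A*cos(2*x) + B*sin(2*x). Substituting and equating the coefficients of cos(2x) and sin(2x) gives A = -6/145, B = 1/290, so y_p = -6*cos(2*x)/145 + sin(2*x)/290.
General solution: y = -6*cos(2*x)/145 + sin(2*x)/290 + C1*exp(-5*x) + C2*exp(4*x).
Apply the initial conditions: y(0) = -6/145 + C1 + C2 = -2 and y'(0) = 1/145 - 5*C1 + 4*C2 = -3. Solving gives C1 = -140/261, C2 = -64/45.

y = -140*exp(-5*x)/261 - 64*exp(4*x)/45 - 6*cos(2*x)/145 + sin(2*x)/290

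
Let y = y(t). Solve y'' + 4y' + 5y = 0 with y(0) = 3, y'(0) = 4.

y = 3*cos(t)*exp(-2*t) + 10*exp(-2*t)*sin(t)

Characteristic equation r² + 4r + 5 = 0 has discriminant (4)² - 4·(5) = -4 < 0, so r = -2 ± i.
Hence y_h = C1*cos(t)*exp(-2*t) + C2*exp(-2*t)*sin(t).
Apply the initial conditions: y(0) = C1 = 3 and y'(0) = C2 - 2*C1 = 4. Solving gives C1 = 3, C2 = 10.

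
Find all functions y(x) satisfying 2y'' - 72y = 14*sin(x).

Divide through by 2: y'' - 36y = 7*sin(x).
Characteristic equation r² - 36 = 0 factors as (r + 6)(r - 6) = 0, so r = -6, 6.
Hence y_h = C1*exp(-6*x) + C2*exp(6*x).
Try y_p = A*cos(x) + B*sin(x). Substituting and equating the coefficients of cos(x) and sin(x) gives A = 0, B = -7/37, so y_p = -7*sin(x)/37.

y = -7*sin(x)/37 + C1*exp(-6*x) + C2*exp(6*x)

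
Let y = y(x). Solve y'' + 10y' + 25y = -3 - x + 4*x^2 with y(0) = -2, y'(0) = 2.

Characteristic equation r² + 10r + 25 = 0 has discriminant (10)² - 4·(25) = 0, so r = -5 is a repeated root.
Hence y_h = (C1 + C2*x)*exp(-5*x).
For the particular solution try y_p = A0 + A1*x + A2*x^2. Substituting and matching coefficients of each power of x gives A0 = -41/625, A1 = -21/125, A2 = 4/25, so y_p = -41/625 - 21*x/125 + 4*x^2/25.
General solution: y = -41/625 - 21*x/125 + 4*x^2/25 + C1*exp(-5*x) + C2*x*exp(-5*x).
Apply the initial conditions: y(0) = -41/625 + C1 = -2 and y'(0) = -21/125 + C2 - 5*C1 = 2. Solving gives C1 = -1209/625, C2 = -938/125.

y = -41/625 - 1209*exp(-5*x)/625 - 21*x/125 + 4*x**2/25 - 938*x*exp(-5*x)/125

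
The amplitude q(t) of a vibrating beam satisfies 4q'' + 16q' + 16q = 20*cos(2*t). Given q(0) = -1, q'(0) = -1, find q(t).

Divide through by 4: q'' + 4q' + 4q = 5*cos(2*t).
Characteristic equation r² + 4r + 4 = 0 has discriminant (4)² - 4·(4) = 0, so r = -2 is a repeated root.
Hence q_h = (C1 + C2*t)*exp(-2*t).
Try q_p = A*cos(2*t) + B*sin(2*t). Substituting and equating the coefficients of cos(2t) and sin(2t) gives A = 0, B = 5/8, so q_p = 5*sin(2*t)/8.
General solution: q = 5*sin(2*t)/8 + C1*exp(-2*t) + C2*t*exp(-2*t).
Apply the initial conditions: q(0) = C1 = -1 and q'(0) = 5/4 + C2 - 2*C1 = -1. Solving gives C1 = -1, C2 = -17/4.

q = -exp(-2*t) + 5*sin(2*t)/8 - 17*t*exp(-2*t)/4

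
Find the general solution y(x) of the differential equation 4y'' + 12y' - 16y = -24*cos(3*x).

y = -27*sin(3*x)/125 + 39*cos(3*x)/125 + C1*exp(x) + C2*exp(-4*x)

Divide through by 4: y'' + 3y' - 4y = -6*cos(3*x).
Characteristic equation r² + 3r - 4 = 0 factors as (r - 1)(r + 4) = 0, so r = 1, -4.
Hence y_h = C1*exp(x) + C2*exp(-4*x).
Try y_p = A*cos(3*x) + B*sin(3*x). Substituting and equating the coefficients of cos(3x) and sin(3x) gives A = 39/125, B = -27/125, so y_p = -27*sin(3*x)/125 + 39*cos(3*x)/125.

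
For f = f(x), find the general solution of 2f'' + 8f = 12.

Divide through by 2: f'' + 4f = 6.
Characteristic equation r² + 4 = 0 has discriminant (0)² - 4·(4) = -16 < 0, so r = ± 2i.
Hence f_h = C1*cos(2*x) + C2*sin(2*x).
For the particular solution try f_p = A0. Substituting and matching coefficients of each power of x gives A0 = 3/2, so f_p = 3/2.

f = 3/2 + C1*cos(2*x) + C2*sin(2*x)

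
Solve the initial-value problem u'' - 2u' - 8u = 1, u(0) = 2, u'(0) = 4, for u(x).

u = -1/8 + 3*exp(-2*x)/4 + 11*exp(4*x)/8

Characteristic equation r² - 2r - 8 = 0 factors as (r + 2)(r - 4) = 0, so r = -2, 4.
Hence u_h = C1*exp(-2*x) + C2*exp(4*x).
For the particular solution try u_p = A0. Substituting and matching coefficients of each power of x gives A0 = -1/8, so u_p = -1/8.
General solution: u = -1/8 + C1*exp(-2*x) + C2*exp(4*x).
Apply the initial conditions: u(0) = -1/8 + C1 + C2 = 2 and u'(0) = -2*C1 + 4*C2 = 4. Solving gives C1 = 3/4, C2 = 11/8.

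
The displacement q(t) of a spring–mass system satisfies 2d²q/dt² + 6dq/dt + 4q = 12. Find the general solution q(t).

q = 3 + C1*exp(-2*t) + C2*exp(-t)

Divide through by 2: q'' + 3q' + 2q = 6.
Characteristic equation r² + 3r + 2 = 0 factors as (r + 2)(r + 1) = 0, so r = -2, -1.
Hence q_h = C1*exp(-2*t) + C2*exp(-t).
For the particular solution try q_p = A0. Substituting and matching coefficients of each power of t gives A0 = 3, so q_p = 3.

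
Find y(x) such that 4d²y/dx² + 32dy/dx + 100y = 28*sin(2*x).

Divide through by 4: y'' + 8y' + 25y = 7*sin(2*x).
Characteristic equation r² + 8r + 25 = 0 has discriminant (8)² - 4·(25) = -36 < 0, so r = -4 ± 3i.
Hence y_h = C1*cos(3*x)*exp(-4*x) + C2*exp(-4*x)*sin(3*x).
Try y_p = A*cos(2*x) + B*sin(2*x). Substituting and equating the coefficients of cos(2x) and sin(2x) gives A = -112/697, B = 147/697, so y_p = -112*cos(2*x)/697 + 147*sin(2*x)/697.

y = -112*cos(2*x)/697 + 147*sin(2*x)/697 + C1*cos(3*x)*exp(-4*x) + C2*exp(-4*x)*sin(3*x)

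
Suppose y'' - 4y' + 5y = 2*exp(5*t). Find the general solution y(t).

Characteristic equation r² - 4r + 5 = 0 has discriminant (-4)² - 4·(5) = -4 < 0, so r = 2 ± i.
Hence y_h = C1*cos(t)*exp(2*t) + C2*exp(2*t)*sin(t).
Try y_p = A*exp(5*t). Substituting into the equation and dividing by exp(5*t) gives A = 1/5, so y_p = exp(5*t)/5.

y = exp(5*t)/5 + C1*cos(t)*exp(2*t) + C2*exp(2*t)*sin(t)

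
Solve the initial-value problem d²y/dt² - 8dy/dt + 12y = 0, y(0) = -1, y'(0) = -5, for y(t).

Characteristic equation r² - 8r + 12 = 0 factors as (r - 2)(r - 6) = 0, so r = 2, 6.
Hence y_h = C1*exp(2*t) + C2*exp(6*t).
Apply the initial conditions: y(0) = C1 + C2 = -1 and y'(0) = 2*C1 + 6*C2 = -5. Solving gives C1 = -1/4, C2 = -3/4.

y = -3*exp(6*t)/4 - exp(2*t)/4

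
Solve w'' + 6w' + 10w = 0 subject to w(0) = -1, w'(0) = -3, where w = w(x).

w = -cos(x)*exp(-3*x) - 6*exp(-3*x)*sin(x)

Characteristic equation r² + 6r + 10 = 0 has discriminant (6)² - 4·(10) = -4 < 0, so r = -3 ± i.
Hence w_h = C1*cos(x)*exp(-3*x) + C2*exp(-3*x)*sin(x).
Apply the initial conditions: w(0) = C1 = -1 and w'(0) = C2 - 3*C1 = -3. Solving gives C1 = -1, C2 = -6.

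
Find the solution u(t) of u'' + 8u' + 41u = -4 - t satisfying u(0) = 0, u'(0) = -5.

Characteristic equation r² + 8r + 41 = 0 has discriminant (8)² - 4·(41) = -100 < 0, so r = -4 ± 5i.
Hence u_h = C1*cos(5*t)*exp(-4*t) + C2*exp(-4*t)*sin(5*t).
For the particular solution try u_p = A0 + A1*t. Substituting and matching coefficients of each power of t gives A0 = -156/1681, A1 = -1/41, so u_p = -156/1681 - t/41.
General solution: u = -156/1681 - t/41 + C1*cos(5*t)*exp(-4*t) + C2*exp(-4*t)*sin(5*t).
Apply the initial conditions: u(0) = -156/1681 + C1 = 0 and u'(0) = -1/41 - 4*C1 + 5*C2 = -5. Solving gives C1 = 156/1681, C2 = -1548/1681.

u = -156/1681 - t/41 - 1548*exp(-4*t)*sin(5*t)/1681 + 156*cos(5*t)*exp(-4*t)/1681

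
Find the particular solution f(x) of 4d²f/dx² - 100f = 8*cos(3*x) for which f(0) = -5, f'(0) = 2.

Divide through by 4: f'' - 25f = 2*cos(3*x).
Characteristic equation r² - 25 = 0 factors as (r - 5)(r + 5) = 0, so r = 5, -5.
Hence f_h = C1*exp(5*x) + C2*exp(-5*x).
Try f_p = A*cos(3*x) + B*sin(3*x). Substituting and equating the coefficients of cos(3x) and sin(3x) gives A = -1/17, B = 0, so f_p = -cos(3*x)/17.
General solution: f = -cos(3*x)/17 + C1*exp(5*x) + C2*exp(-5*x).
Apply the initial conditions: f(0) = -1/17 + C1 + C2 = -5 and f'(0) = -5*C2 + 5*C1 = 2. Solving gives C1 = -193/85, C2 = -227/85.

f = -227*exp(-5*x)/85 - 193*exp(5*x)/85 - cos(3*x)/17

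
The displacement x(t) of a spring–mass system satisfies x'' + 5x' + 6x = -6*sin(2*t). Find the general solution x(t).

x = -3*sin(2*t)/26 + 15*cos(2*t)/26 + C1*exp(-2*t) + C2*exp(-3*t)

Characteristic equation r² + 5r + 6 = 0 factors as (r + 2)(r + 3) = 0, so r = -2, -3.
Hence x_h = C1*exp(-2*t) + C2*exp(-3*t).
Try x_p = A*cos(2*t) + B*sin(2*t). Substituting and equating the coefficients of cos(2t) and sin(2t) gives A = 15/26, B = -3/26, so x_p = -3*sin(2*t)/26 + 15*cos(2*t)/26.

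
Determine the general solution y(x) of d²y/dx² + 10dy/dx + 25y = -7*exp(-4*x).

Characteristic equation r² + 10r + 25 = 0 has discriminant (10)² - 4·(25) = 0, so r = -5 is a repeated root.
Hence y_h = (C1 + C2*x)*exp(-5*x).
Try y_p = A*exp(-4*x). Substituting into the equation and dividing by exp(-4*x) gives A = -7, so y_p = -7*exp(-4*x).

y = -7*exp(-4*x) + C1*exp(-5*x) + C2*x*exp(-5*x)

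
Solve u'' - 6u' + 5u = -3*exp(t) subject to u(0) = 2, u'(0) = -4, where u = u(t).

u = -27*exp(5*t)/16 + 59*exp(t)/16 + 3*t*exp(t)/4

Characteristic equation r² - 6r + 5 = 0 factors as (r - 5)(r - 1) = 0, so r = 5, 1.
Hence u_h = C1*exp(5*t) + C2*exp(t).
Since exp(t) solves the homogeneous equation (r = 1 is a root of multiplicity 1), multiply the trial by t. Try u_p = A*t*exp(t). Substituting into the equation and dividing by exp(t) gives A = 3/4, so u_p = 3*t*exp(t)/4.
General solution: u = C1*exp(5*t) + C2*exp(t) + 3*t*exp(t)/4.
Apply the initial conditions: u(0) = C1 + C2 = 2 and u'(0) = 3/4 + C2 + 5*C1 = -4. Solving gives C1 = -27/16, C2 = 59/16.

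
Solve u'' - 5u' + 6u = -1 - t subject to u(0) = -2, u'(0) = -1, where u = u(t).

u = -11/36 - 17*exp(2*t)/4 - t/6 + 23*exp(3*t)/9

Characteristic equation r² - 5r + 6 = 0 factors as (r - 2)(r - 3) = 0, so r = 2, 3.
Hence u_h = C1*exp(2*t) + C2*exp(3*t).
For the particular solution try u_p = A0 + A1*t. Substituting and matching coefficients of each power of t gives A0 = -11/36, A1 = -1/6, so u_p = -11/36 - t/6.
General solution: u = -11/36 - t/6 + C1*exp(2*t) + C2*exp(3*t).
Apply the initial conditions: u(0) = -11/36 + C1 + C2 = -2 and u'(0) = -1/6 + 2*C1 + 3*C2 = -1. Solving gives C1 = -17/4, C2 = 23/9.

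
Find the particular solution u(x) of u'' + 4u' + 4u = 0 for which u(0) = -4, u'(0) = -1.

Characteristic equation r² + 4r + 4 = 0 has discriminant (4)² - 4·(4) = 0, so r = -2 is a repeated root.
Hence u_h = (C1 + C2*x)*exp(-2*x).
Apply the initial conditions: u(0) = C1 = -4 and u'(0) = C2 - 2*C1 = -1. Solving gives C1 = -4, C2 = -9.

u = -4*exp(-2*x) - 9*x*exp(-2*x)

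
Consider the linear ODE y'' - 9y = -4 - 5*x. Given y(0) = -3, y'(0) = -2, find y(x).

y = 4/9 - 58*exp(3*x)/27 - 35*exp(-3*x)/27 + 5*x/9

Characteristic equation r² - 9 = 0 factors as (r - 3)(r + 3) = 0, so r = 3, -3.
Hence y_h = C1*exp(3*x) + C2*exp(-3*x).
For the particular solution try y_p = A0 + A1*x. Substituting and matching coefficients of each power of x gives A0 = 4/9, A1 = 5/9, so y_p = 4/9 + 5*x/9.
General solution: y = 4/9 + 5*x/9 + C1*exp(3*x) + C2*exp(-3*x).
Apply the initial conditions: y(0) = 4/9 + C1 + C2 = -3 and y'(0) = 5/9 - 3*C2 + 3*C1 = -2. Solving gives C1 = -58/27, C2 = -35/27.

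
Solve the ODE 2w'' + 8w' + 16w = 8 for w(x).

w = 1/2 + C1*cos(2*x)*exp(-2*x) + C2*exp(-2*x)*sin(2*x)

Divide through by 2: w'' + 4w' + 8w = 4.
Characteristic equation r² + 4r + 8 = 0 has discriminant (4)² - 4·(8) = -16 < 0, so r = -2 ± 2i.
Hence w_h = C1*cos(2*x)*exp(-2*x) + C2*exp(-2*x)*sin(2*x).
For the particular solution try w_p = A0. Substituting and matching coefficients of each power of x gives A0 = 1/2, so w_p = 1/2.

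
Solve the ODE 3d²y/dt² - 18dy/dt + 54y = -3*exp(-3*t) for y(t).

y = -exp(-3*t)/45 + C1*cos(3*t)*exp(3*t) + C2*exp(3*t)*sin(3*t)

Divide through by 3: y'' - 6y' + 18y = -exp(-3*t).
Characteristic equation r² - 6r + 18 = 0 has discriminant (-6)² - 4·(18) = -36 < 0, so r = 3 ± 3i.
Hence y_h = C1*cos(3*t)*exp(3*t) + C2*exp(3*t)*sin(3*t).
Try y_p = A*exp(-3*t). Substituting into the equation and dividing by exp(-3*t) gives A = -1/45, so y_p = -exp(-3*t)/45.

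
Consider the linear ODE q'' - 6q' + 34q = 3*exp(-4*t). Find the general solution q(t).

q = 3*exp(-4*t)/74 + C1*cos(5*t)*exp(3*t) + C2*exp(3*t)*sin(5*t)

Characteristic equation r² - 6r + 34 = 0 has discriminant (-6)² - 4·(34) = -100 < 0, so r = 3 ± 5i.
Hence q_h = C1*cos(5*t)*exp(3*t) + C2*exp(3*t)*sin(5*t).
Try q_p = A*exp(-4*t). Substituting into the equation and dividing by exp(-4*t) gives A = 3/74, so q_p = 3*exp(-4*t)/74.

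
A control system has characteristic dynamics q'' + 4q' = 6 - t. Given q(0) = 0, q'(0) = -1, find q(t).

Characteristic equation r² + 4r = 0 factors as (r + 4)r = 0, so r = -4, 0.
Hence q_h = C1*exp(-4*t) + C2.
Since 0 is a characteristic root (multiplicity 1), multiply the polynomial trial by t: try q_p = t*(A0 + A1*t). Substituting and matching coefficients of each power of t gives A0 = 25/16, A1 = -1/8, so q_p = -t^2/8 + 25*t/16.
General solution: q = C2 - t^2/8 + 25*t/16 + C1*exp(-4*t).
Apply the initial conditions: q(0) = C1 + C2 = 0 and q'(0) = 25/16 - 4*C1 = -1. Solving gives C1 = 41/64, C2 = -41/64.

q = -41/64 - t**2/8 + 25*t/16 + 41*exp(-4*t)/64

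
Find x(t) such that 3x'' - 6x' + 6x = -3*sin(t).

Divide through by 3: x'' - 2x' + 2x = -sin(t).
Characteristic equation r² - 2r + 2 = 0 has discriminant (-2)² - 4·(2) = -4 < 0, so r = 1 ± i.
Hence x_h = C1*cos(t)*exp(t) + C2*exp(t)*sin(t).
Try x_p = A*cos(t) + B*sin(t). Substituting and equating the coefficients of cos(t) and sin(t) gives A = -2/5, B = -1/5, so x_p = -2*cos(t)/5 - sin(t)/5.

x = -2*cos(t)/5 - sin(t)/5 + C1*cos(t)*exp(t) + C2*exp(t)*sin(t)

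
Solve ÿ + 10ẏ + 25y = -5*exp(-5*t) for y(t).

Characteristic equation r² + 10r + 25 = 0 has discriminant (10)² - 4·(25) = 0, so r = -5 is a repeated root.
Hence y_h = (C1 + C2*t)*exp(-5*t).
Since exp(-5*t) solves the homogeneous equation (r = -5 is a root of multiplicity 2), multiply the trial by t^2. Try y_p = A*t^2*exp(-5*t). Substituting into the equation and dividing by exp(-5*t) gives A = -5/2, so y_p = -5*t^2*exp(-5*t)/2.

y = C1*exp(-5*t) - 5*t**2*exp(-5*t)/2 + C2*t*exp(-5*t)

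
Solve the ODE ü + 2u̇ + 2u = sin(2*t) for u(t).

Characteristic equation r² + 2r + 2 = 0 has discriminant (2)² - 4·(2) = -4 < 0, so r = -1 ± i.
Hence u_h = C1*cos(t)*exp(-t) + C2*exp(-t)*sin(t).
Try u_p = A*cos(2*t) + B*sin(2*t). Substituting and equating the coefficients of cos(2t) and sin(2t) gives A = -1/5, B = -1/10, so u_p = -cos(2*t)/5 - sin(2*t)/10.

u = -cos(2*t)/5 - sin(2*t)/10 + C1*cos(t)*exp(-t) + C2*exp(-t)*sin(t)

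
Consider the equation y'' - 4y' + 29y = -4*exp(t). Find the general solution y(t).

y = -2*exp(t)/13 + C1*cos(5*t)*exp(2*t) + C2*exp(2*t)*sin(5*t)

Characteristic equation r² - 4r + 29 = 0 has discriminant (-4)² - 4·(29) = -100 < 0, so r = 2 ± 5i.
Hence y_h = C1*cos(5*t)*exp(2*t) + C2*exp(2*t)*sin(5*t).
Try y_p = A*exp(t). Substituting into the equation and dividing by exp(t) gives A = -2/13, so y_p = -2*exp(t)/13.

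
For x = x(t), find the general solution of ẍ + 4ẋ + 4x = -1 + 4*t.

x = -5/4 + t + C1*exp(-2*t) + C2*t*exp(-2*t)

Characteristic equation r² + 4r + 4 = 0 has discriminant (4)² - 4·(4) = 0, so r = -2 is a repeated root.
Hence x_h = (C1 + C2*t)*exp(-2*t).
For the particular solution try x_p = A0 + A1*t. Substituting and matching coefficients of each power of t gives A0 = -5/4, A1 = 1, so x_p = -5/4 + t.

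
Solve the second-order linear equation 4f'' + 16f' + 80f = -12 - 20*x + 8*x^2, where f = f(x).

f = -51/500 - 29*x/100 + x**2/10 + C1*cos(4*x)*exp(-2*x) + C2*exp(-2*x)*sin(4*x)

Divide through by 4: f'' + 4f' + 20f = -3 - 5*x + 2*x^2.
Characteristic equation r² + 4r + 20 = 0 has discriminant (4)² - 4·(20) = -64 < 0, so r = -2 ± 4i.
Hence f_h = C1*cos(4*x)*exp(-2*x) + C2*exp(-2*x)*sin(4*x).
For the particular solution try f_p = A0 + A1*x + A2*x^2. Substituting and matching coefficients of each power of x gives A0 = -51/500, A1 = -29/100, A2 = 1/10, so f_p = -51/500 - 29*x/100 + x^2/10.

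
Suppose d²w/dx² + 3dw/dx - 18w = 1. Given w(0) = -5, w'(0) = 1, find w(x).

w = -1/18 - 95*exp(-6*x)/54 - 86*exp(3*x)/27

Characteristic equation r² + 3r - 18 = 0 factors as (r - 3)(r + 6) = 0, so r = 3, -6.
Hence w_h = C1*exp(3*x) + C2*exp(-6*x).
For the particular solution try w_p = A0. Substituting and matching coefficients of each power of x gives A0 = -1/18, so w_p = -1/18.
General solution: w = -1/18 + C1*exp(3*x) + C2*exp(-6*x).
Apply the initial conditions: w(0) = -1/18 + C1 + C2 = -5 and w'(0) = -6*C2 + 3*C1 = 1. Solving gives C1 = -86/27, C2 = -95/54.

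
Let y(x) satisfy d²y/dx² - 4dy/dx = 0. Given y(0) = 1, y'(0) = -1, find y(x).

y = 5/4 - exp(4*x)/4

Characteristic equation r² - 4r = 0 factors as (r - 4)r = 0, so r = 4, 0.
Hence y_h = C1*exp(4*x) + C2.
Apply the initial conditions: y(0) = C1 + C2 = 1 and y'(0) = 4*C1 = -1. Solving gives C1 = -1/4, C2 = 5/4.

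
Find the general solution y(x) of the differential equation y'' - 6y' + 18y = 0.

Characteristic equation r² - 6r + 18 = 0 has discriminant (-6)² - 4·(18) = -36 < 0, so r = 3 ± 3i.
Hence y_h = C1*cos(3*x)*exp(3*x) + C2*exp(3*x)*sin(3*x).

y = C1*cos(3*x)*exp(3*x) + C2*exp(3*x)*sin(3*x)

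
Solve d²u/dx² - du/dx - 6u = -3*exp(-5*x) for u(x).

Characteristic equation r² - r - 6 = 0 factors as (r - 3)(r + 2) = 0, so r = 3, -2.
Hence u_h = C1*exp(3*x) + C2*exp(-2*x).
Try u_p = A*exp(-5*x). Substituting into the equation and dividing by exp(-5*x) gives A = -1/8, so u_p = -exp(-5*x)/8.

u = -exp(-5*x)/8 + C1*exp(3*x) + C2*exp(-2*x)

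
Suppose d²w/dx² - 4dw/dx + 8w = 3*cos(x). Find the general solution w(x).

Characteristic equation r² - 4r + 8 = 0 has discriminant (-4)² - 4·(8) = -16 < 0, so r = 2 ± 2i.
Hence w_h = C1*cos(2*x)*exp(2*x) + C2*exp(2*x)*sin(2*x).
Try w_p = A*cos(x) + B*sin(x). Substituting and equating the coefficients of cos(x) and sin(x) gives A = 21/65, B = -12/65, so w_p = -12*sin(x)/65 + 21*cos(x)/65.

w = -12*sin(x)/65 + 21*cos(x)/65 + C1*cos(2*x)*exp(2*x) + C2*exp(2*x)*sin(2*x)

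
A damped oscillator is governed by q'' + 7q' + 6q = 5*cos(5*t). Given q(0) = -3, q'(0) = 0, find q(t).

q = -473*exp(-t)/130 - 95*cos(5*t)/1586 + 175*sin(5*t)/1586 + 213*exp(-6*t)/305

Characteristic equation r² + 7r + 6 = 0 factors as (r + 1)(r + 6) = 0, so r = -1, -6.
Hence q_h = C1*exp(-t) + C2*exp(-6*t).
Try q_p = A*cos(5*t) + B*sin(5*t). Substituting and equating the coefficients of cos(5t) and sin(5t) gives A = -95/1586, B = 175/1586, so q_p = -95*cos(5*t)/1586 + 175*sin(5*t)/1586.
General solution: q = -95*cos(5*t)/1586 + 175*sin(5*t)/1586 + C1*exp(-t) + C2*exp(-6*t).
Apply the initial conditions: q(0) = -95/1586 + C1 + C2 = -3 and q'(0) = 875/1586 - C1 - 6*C2 = 0. Solving gives C1 = -473/130, C2 = 213/305.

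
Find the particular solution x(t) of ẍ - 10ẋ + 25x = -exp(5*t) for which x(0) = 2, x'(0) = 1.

Characteristic equation r² - 10r + 25 = 0 has discriminant (-10)² - 4·(25) = 0, so r = 5 is a repeated root.
Hence x_h = (C1 + C2*t)*exp(5*t).
Since exp(5*t) solves the homogeneous equation (r = 5 is a root of multiplicity 2), multiply the trial by t^2. Try x_p = A*t^2*exp(5*t). Substituting into the equation and dividing by exp(5*t) gives A = -1/2, so x_p = -t^2*exp(5*t)/2.
General solution: x = C1*exp(5*t) - t^2*exp(5*t)/2 + C2*t*exp(5*t).
Apply the initial conditions: x(0) = C1 = 2 and x'(0) = C2 + 5*C1 = 1. Solving gives C1 = 2, C2 = -9.

x = 2*exp(5*t) - 9*t*exp(5*t) - t**2*exp(5*t)/2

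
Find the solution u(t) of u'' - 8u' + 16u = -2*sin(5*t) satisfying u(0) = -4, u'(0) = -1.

u = -6644*exp(4*t)/1681 - 80*cos(5*t)/1681 + 18*sin(5*t)/1681 + 605*t*exp(4*t)/41

Characteristic equation r² - 8r + 16 = 0 has discriminant (-8)² - 4·(16) = 0, so r = 4 is a repeated root.
Hence u_h = (C1 + C2*t)*exp(4*t).
Try u_p = A*cos(5*t) + B*sin(5*t). Substituting and equating the coefficients of cos(5t) and sin(5t) gives A = -80/1681, B = 18/1681, so u_p = -80*cos(5*t)/1681 + 18*sin(5*t)/1681.
General solution: u = -80*cos(5*t)/1681 + 18*sin(5*t)/1681 + C1*exp(4*t) + C2*t*exp(4*t).
Apply the initial conditions: u(0) = -80/1681 + C1 = -4 and u'(0) = 90/1681 + C2 + 4*C1 = -1. Solving gives C1 = -6644/1681, C2 = 605/41.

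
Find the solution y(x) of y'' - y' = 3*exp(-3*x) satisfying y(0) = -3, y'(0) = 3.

Characteristic equation r² - r = 0 factors as (r - 1)r = 0, so r = 1, 0.
Hence y_h = C1*exp(x) + C2.
Try y_p = A*exp(-3*x). Substituting into the equation and dividing by exp(-3*x) gives A = 1/4, so y_p = exp(-3*x)/4.
General solution: y = C2 + exp(-3*x)/4 + C1*exp(x).
Apply the initial conditions: y(0) = 1/4 + C1 + C2 = -3 and y'(0) = -3/4 + C1 = 3. Solving gives C1 = 15/4, C2 = -7.

y = -7 + exp(-3*x)/4 + 15*exp(x)/4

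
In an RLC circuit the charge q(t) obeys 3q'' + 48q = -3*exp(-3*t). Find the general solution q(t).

q = -exp(-3*t)/25 + C1*cos(4*t) + C2*sin(4*t)

Divide through by 3: q'' + 16q = -exp(-3*t).
Characteristic equation r² + 16 = 0 has discriminant (0)² - 4·(16) = -64 < 0, so r = ± 4i.
Hence q_h = C1*cos(4*t) + C2*sin(4*t).
Try q_p = A*exp(-3*t). Substituting into the equation and dividing by exp(-3*t) gives A = -1/25, so q_p = -exp(-3*t)/25.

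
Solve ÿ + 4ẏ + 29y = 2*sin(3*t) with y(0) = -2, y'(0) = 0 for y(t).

y = -3*cos(3*t)/68 + 5*sin(3*t)/68 - 281*exp(-2*t)*sin(5*t)/340 - 133*cos(5*t)*exp(-2*t)/68

Characteristic equation r² + 4r + 29 = 0 has discriminant (4)² - 4·(29) = -100 < 0, so r = -2 ± 5i.
Hence y_h = C1*cos(5*t)*exp(-2*t) + C2*exp(-2*t)*sin(5*t).
Try y_p = A*cos(3*t) + B*sin(3*t). Substituting and equating the coefficients of cos(3t) and sin(3t) gives A = -3/68, B = 5/68, so y_p = -3*cos(3*t)/68 + 5*sin(3*t)/68.
General solution: y = -3*cos(3*t)/68 + 5*sin(3*t)/68 + C1*cos(5*t)*exp(-2*t) + C2*exp(-2*t)*sin(5*t).
Apply the initial conditions: y(0) = -3/68 + C1 = -2 and y'(0) = 15/68 - 2*C1 + 5*C2 = 0. Solving gives C1 = -133/68, C2 = -281/340.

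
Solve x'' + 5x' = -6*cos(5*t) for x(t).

x = C2 - 3*sin(5*t)/25 + 3*cos(5*t)/25 + C1*exp(-5*t)

Characteristic equation r² + 5r = 0 factors as (r + 5)r = 0, so r = -5, 0.
Hence x_h = C1*exp(-5*t) + C2.
Try x_p = A*cos(5*t) + B*sin(5*t). Substituting and equating the coefficients of cos(5t) and sin(5t) gives A = 3/25, B = -3/25, so x_p = -3*sin(5*t)/25 + 3*cos(5*t)/25.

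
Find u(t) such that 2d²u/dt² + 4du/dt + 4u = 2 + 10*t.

Divide through by 2: u'' + 2u' + 2u = 1 + 5*t.
Characteristic equation r² + 2r + 2 = 0 has discriminant (2)² - 4·(2) = -4 < 0, so r = -1 ± i.
Hence u_h = C1*cos(t)*exp(-t) + C2*exp(-t)*sin(t).
For the particular solution try u_p = A0 + A1*t. Substituting and matching coefficients of each power of t gives A0 = -2, A1 = 5/2, so u_p = -2 + 5*t/2.

u = -2 + 5*t/2 + C1*cos(t)*exp(-t) + C2*exp(-t)*sin(t)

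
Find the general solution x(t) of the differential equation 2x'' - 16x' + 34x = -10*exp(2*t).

x = -exp(2*t) + C1*cos(t)*exp(4*t) + C2*exp(4*t)*sin(t)

Divide through by 2: x'' - 8x' + 17x = -5*exp(2*t).
Characteristic equation r² - 8r + 17 = 0 has discriminant (-8)² - 4·(17) = -4 < 0, so r = 4 ± i.
Hence x_h = C1*cos(t)*exp(4*t) + C2*exp(4*t)*sin(t).
Try x_p = A*exp(2*t). Substituting into the equation and dividing by exp(2*t) gives A = -1, so x_p = -exp(2*t).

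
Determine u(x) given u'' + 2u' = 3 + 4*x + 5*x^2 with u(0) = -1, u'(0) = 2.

u = -7/8 - x**2/4 - exp(-2*x)/8 + 5*x**3/6 + 7*x/4

Characteristic equation r² + 2r = 0 factors as (r + 2)r = 0, so r = -2, 0.
Hence u_h = C1*exp(-2*x) + C2.
Since 0 is a characteristic root (multiplicity 1), multiply the polynomial trial by x: try u_p = x*(A0 + A1*x + A2*x^2). Substituting and matching coefficients of each power of x gives A0 = 7/4, A1 = -1/4, A2 = 5/6, so u_p = -x^2/4 + 5*x^3/6 + 7*x/4.
General solution: u = C2 - x^2/4 + 5*x^3/6 + 7*x/4 + C1*exp(-2*x).
Apply the initial conditions: u(0) = C1 + C2 = -1 and u'(0) = 7/4 - 2*C1 = 2. Solving gives C1 = -1/8, C2 = -7/8.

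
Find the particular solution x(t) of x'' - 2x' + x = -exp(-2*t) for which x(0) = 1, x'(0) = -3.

Characteristic equation r² - 2r + 1 = 0 has discriminant (-2)² - 4·(1) = 0, so r = 1 is a repeated root.
Hence x_h = (C1 + C2*t)*exp(t).
Try x_p = A*exp(-2*t). Substituting into the equation and dividing by exp(-2*t) gives A = -1/9, so x_p = -exp(-2*t)/9.
General solution: x = -exp(-2*t)/9 + C1*exp(t) + C2*t*exp(t).
Apply the initial conditions: x(0) = -1/9 + C1 = 1 and x'(0) = 2/9 + C1 + C2 = -3. Solving gives C1 = 10/9, C2 = -13/3.

x = -exp(-2*t)/9 + 10*exp(t)/9 - 13*t*exp(t)/3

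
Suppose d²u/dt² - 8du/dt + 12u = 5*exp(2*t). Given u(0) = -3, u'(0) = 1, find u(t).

u = -81*exp(2*t)/16 + 33*exp(6*t)/16 - 5*t*exp(2*t)/4

Characteristic equation r² - 8r + 12 = 0 factors as (r - 2)(r - 6) = 0, so r = 2, 6.
Hence u_h = C1*exp(2*t) + C2*exp(6*t).
Since exp(2*t) solves the homogeneous equation (r = 2 is a root of multiplicity 1), multiply the trial by t. Try u_p = A*t*exp(2*t). Substituting into the equation and dividing by exp(2*t) gives A = -5/4, so u_p = -5*t*exp(2*t)/4.
General solution: u = C1*exp(2*t) + C2*exp(6*t) - 5*t*exp(2*t)/4.
Apply the initial conditions: u(0) = C1 + C2 = -3 and u'(0) = -5/4 + 2*C1 + 6*C2 = 1. Solving gives C1 = -81/16, C2 = 33/16.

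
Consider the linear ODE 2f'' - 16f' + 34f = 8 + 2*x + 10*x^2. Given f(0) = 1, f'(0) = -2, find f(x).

f = 1762/4913 + 5*x**2/17 + 97*x/289 - 24079*exp(4*x)*sin(x)/4913 + 3151*cos(x)*exp(4*x)/4913

Divide through by 2: f'' - 8f' + 17f = 4 + x + 5*x^2.
Characteristic equation r² - 8r + 17 = 0 has discriminant (-8)² - 4·(17) = -4 < 0, so r = 4 ± i.
Hence f_h = C1*cos(x)*exp(4*x) + C2*exp(4*x)*sin(x).
For the particular solution try f_p = A0 + A1*x + A2*x^2. Substituting and matching coefficients of each power of x gives A0 = 1762/4913, A1 = 97/289, A2 = 5/17, so f_p = 1762/4913 + 5*x^2/17 + 97*x/289.
General solution: f = 1762/4913 + 5*x^2/17 + 97*x/289 + C1*cos(x)*exp(4*x) + C2*exp(4*x)*sin(x).
Apply the initial conditions: f(0) = 1762/4913 + C1 = 1 and f'(0) = 97/289 + C2 + 4*C1 = -2. Solving gives C1 = 3151/4913, C2 = -24079/4913.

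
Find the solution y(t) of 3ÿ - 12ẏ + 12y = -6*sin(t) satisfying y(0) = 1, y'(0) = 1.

y = -8*cos(t)/25 - 6*sin(t)/25 + 33*exp(2*t)/25 - 7*t*exp(2*t)/5

Divide through by 3: y'' - 4y' + 4y = -2*sin(t).
Characteristic equation r² - 4r + 4 = 0 has discriminant (-4)² - 4·(4) = 0, so r = 2 is a repeated root.
Hence y_h = (C1 + C2*t)*exp(2*t).
Try y_p = A*cos(t) + B*sin(t). Substituting and equating the coefficients of cos(t) and sin(t) gives A = -8/25, B = -6/25, so y_p = -8*cos(t)/25 - 6*sin(t)/25.
General solution: y = -8*cos(t)/25 - 6*sin(t)/25 + C1*exp(2*t) + C2*t*exp(2*t).
Apply the initial conditions: y(0) = -8/25 + C1 = 1 and y'(0) = -6/25 + C2 + 2*C1 = 1. Solving gives C1 = 33/25, C2 = -7/5.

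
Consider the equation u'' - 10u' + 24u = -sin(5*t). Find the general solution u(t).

Characteristic equation r² - 10r + 24 = 0 factors as (r - 4)(r - 6) = 0, so r = 4, 6.
Hence u_h = C1*exp(4*t) + C2*exp(6*t).
Try u_p = A*cos(5*t) + B*sin(5*t). Substituting and equating the coefficients of cos(5t) and sin(5t) gives A = -50/2501, B = 1/2501, so u_p = -50*cos(5*t)/2501 + sin(5*t)/2501.

u = -50*cos(5*t)/2501 + sin(5*t)/2501 + C1*exp(4*t) + C2*exp(6*t)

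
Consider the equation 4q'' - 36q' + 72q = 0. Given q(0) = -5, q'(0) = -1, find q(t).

q = -29*exp(3*t)/3 + 14*exp(6*t)/3

Divide through by 4: q'' - 9q' + 18q = 0.
Characteristic equation r² - 9r + 18 = 0 factors as (r - 6)(r - 3) = 0, so r = 6, 3.
Hence q_h = C1*exp(6*t) + C2*exp(3*t).
Apply the initial conditions: q(0) = C1 + C2 = -5 and q'(0) = 3*C2 + 6*C1 = -1. Solving gives C1 = 14/3, C2 = -29/3.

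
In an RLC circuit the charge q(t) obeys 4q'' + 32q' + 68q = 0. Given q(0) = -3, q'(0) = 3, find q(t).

q = -9*exp(-4*t)*sin(t) - 3*cos(t)*exp(-4*t)

Divide through by 4: q'' + 8q' + 17q = 0.
Characteristic equation r² + 8r + 17 = 0 has discriminant (8)² - 4·(17) = -4 < 0, so r = -4 ± i.
Hence q_h = C1*cos(t)*exp(-4*t) + C2*exp(-4*t)*sin(t).
Apply the initial conditions: q(0) = C1 = -3 and q'(0) = C2 - 4*C1 = 3. Solving gives C1 = -3, C2 = -9.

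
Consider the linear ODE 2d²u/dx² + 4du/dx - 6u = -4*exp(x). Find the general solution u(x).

u = C1*exp(-3*x) + C2*exp(x) - x*exp(x)/2

Divide through by 2: u'' + 2u' - 3u = -2*exp(x).
Characteristic equation r² + 2r - 3 = 0 factors as (r + 3)(r - 1) = 0, so r = -3, 1.
Hence u_h = C1*exp(-3*x) + C2*exp(x).
Since exp(x) solves the homogeneous equation (r = 1 is a root of multiplicity 1), multiply the trial by x. Try u_p = A*x*exp(x). Substituting into the equation and dividing by exp(x) gives A = -1/2, so u_p = -x*exp(x)/2.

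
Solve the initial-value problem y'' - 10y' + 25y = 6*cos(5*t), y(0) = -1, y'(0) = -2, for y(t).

Characteristic equation r² - 10r + 25 = 0 has discriminant (-10)² - 4·(25) = 0, so r = 5 is a repeated root.
Hence y_h = (C1 + C2*t)*exp(5*t).
Try y_p = A*cos(5*t) + B*sin(5*t). Substituting and equating the coefficients of cos(5t) and sin(5t) gives A = 0, B = -3/25, so y_p = -3*sin(5*t)/25.
General solution: y = -3*sin(5*t)/25 + C1*exp(5*t) + C2*t*exp(5*t).
Apply the initial conditions: y(0) = C1 = -1 and y'(0) = -3/5 + C2 + 5*C1 = -2. Solving gives C1 = -1, C2 = 18/5.

y = -exp(5*t) - 3*sin(5*t)/25 + 18*t*exp(5*t)/5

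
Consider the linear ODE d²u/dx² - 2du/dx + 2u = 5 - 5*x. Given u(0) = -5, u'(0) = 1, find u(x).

Characteristic equation r² - 2r + 2 = 0 has discriminant (-2)² - 4·(2) = -4 < 0, so r = 1 ± i.
Hence u_h = C1*cos(x)*exp(x) + C2*exp(x)*sin(x).
For the particular solution try u_p = A0 + A1*x. Substituting and matching coefficients of each power of x gives A0 = 0, A1 = -5/2, so u_p = -5*x/2.
General solution: u = -5*x/2 + C1*cos(x)*exp(x) + C2*exp(x)*sin(x).
Apply the initial conditions: u(0) = C1 = -5 and u'(0) = -5/2 + C1 + C2 = 1. Solving gives C1 = -5, C2 = 17/2.

u = -5*x/2 - 5*cos(x)*exp(x) + 17*exp(x)*sin(x)/2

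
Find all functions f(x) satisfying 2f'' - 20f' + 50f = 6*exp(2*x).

Divide through by 2: f'' - 10f' + 25f = 3*exp(2*x).
Characteristic equation r² - 10r + 25 = 0 has discriminant (-10)² - 4·(25) = 0, so r = 5 is a repeated root.
Hence f_h = (C1 + C2*x)*exp(5*x).
Try f_p = A*exp(2*x). Substituting into the equation and dividing by exp(2*x) gives A = 1/3, so f_p = exp(2*x)/3.

f = exp(2*x)/3 + C1*exp(5*x) + C2*x*exp(5*x)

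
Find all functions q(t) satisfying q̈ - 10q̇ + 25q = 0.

q = C1*exp(5*t) + C2*t*exp(5*t)

Characteristic equation r² - 10r + 25 = 0 has discriminant (-10)² - 4·(25) = 0, so r = 5 is a repeated root.
Hence q_h = (C1 + C2*t)*exp(5*t).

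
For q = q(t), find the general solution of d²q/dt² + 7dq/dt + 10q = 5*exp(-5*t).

Characteristic equation r² + 7r + 10 = 0 factors as (r + 2)(r + 5) = 0, so r = -2, -5.
Hence q_h = C1*exp(-2*t) + C2*exp(-5*t).
Since exp(-5*t) solves the homogeneous equation (r = -5 is a root of multiplicity 1), multiply the trial by t. Try q_p = A*t*exp(-5*t). Substituting into the equation and dividing by exp(-5*t) gives A = -5/3, so q_p = -5*t*exp(-5*t)/3.

q = C1*exp(-2*t) + C2*exp(-5*t) - 5*t*exp(-5*t)/3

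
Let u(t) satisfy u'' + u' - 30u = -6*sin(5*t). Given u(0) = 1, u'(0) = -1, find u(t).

u = 2*exp(5*t)/5 + 3*cos(5*t)/305 + 33*sin(5*t)/305 + 36*exp(-6*t)/61

Characteristic equation r² + r - 30 = 0 factors as (r + 6)(r - 5) = 0, so r = -6, 5.
Hence u_h = C1*exp(-6*t) + C2*exp(5*t).
Try u_p = A*cos(5*t) + B*sin(5*t). Substituting and equating the coefficients of cos(5t) and sin(5t) gives A = 3/305, B = 33/305, so u_p = 3*cos(5*t)/305 + 33*sin(5*t)/305.
General solution: u = 3*cos(5*t)/305 + 33*sin(5*t)/305 + C1*exp(-6*t) + C2*exp(5*t).
Apply the initial conditions: u(0) = 3/305 + C1 + C2 = 1 and u'(0) = 33/61 - 6*C1 + 5*C2 = -1. Solving gives C1 = 36/61, C2 = 2/5.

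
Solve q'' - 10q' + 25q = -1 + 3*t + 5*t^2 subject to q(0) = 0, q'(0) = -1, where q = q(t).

Characteristic equation r² - 10r + 25 = 0 has discriminant (-10)² - 4·(25) = 0, so r = 5 is a repeated root.
Hence q_h = (C1 + C2*t)*exp(5*t).
For the particular solution try q_p = A0 + A1*t + A2*t^2. Substituting and matching coefficients of each power of t gives A0 = 7/125, A1 = 7/25, A2 = 1/5, so q_p = 7/125 + t^2/5 + 7*t/25.
General solution: q = 7/125 + t^2/5 + 7*t/25 + C1*exp(5*t) + C2*t*exp(5*t).
Apply the initial conditions: q(0) = 7/125 + C1 = 0 and q'(0) = 7/25 + C2 + 5*C1 = -1. Solving gives C1 = -7/125, C2 = -1.

q = 7/125 - 7*exp(5*t)/125 + t**2/5 + 7*t/25 - t*exp(5*t)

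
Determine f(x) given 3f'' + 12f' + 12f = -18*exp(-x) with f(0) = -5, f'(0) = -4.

Divide through by 3: f'' + 4f' + 4f = -6*exp(-x).
Characteristic equation r² + 4r + 4 = 0 has discriminant (4)² - 4·(4) = 0, so r = -2 is a repeated root.
Hence f_h = (C1 + C2*x)*exp(-2*x).
Try f_p = A*exp(-x). Substituting into the equation and dividing by exp(-x) gives A = -6, so f_p = -6*exp(-x).
General solution: f = -6*exp(-x) + C1*exp(-2*x) + C2*x*exp(-2*x).
Apply the initial conditions: f(0) = -6 + C1 = -5 and f'(0) = 6 + C2 - 2*C1 = -4. Solving gives C1 = 1, C2 = -8.

f = -6*exp(-x) - 8*x*exp(-2*x) + exp(-2*x)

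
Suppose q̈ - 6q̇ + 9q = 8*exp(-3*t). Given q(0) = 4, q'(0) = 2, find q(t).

q = 2*exp(-3*t)/9 + 34*exp(3*t)/9 - 26*t*exp(3*t)/3

Characteristic equation r² - 6r + 9 = 0 has discriminant (-6)² - 4·(9) = 0, so r = 3 is a repeated root.
Hence q_h = (C1 + C2*t)*exp(3*t).
Try q_p = A*exp(-3*t). Substituting into the equation and dividing by exp(-3*t) gives A = 2/9, so q_p = 2*exp(-3*t)/9.
General solution: q = 2*exp(-3*t)/9 + C1*exp(3*t) + C2*t*exp(3*t).
Apply the initial conditions: q(0) = 2/9 + C1 = 4 and q'(0) = -2/3 + C2 + 3*C1 = 2. Solving gives C1 = 34/9, C2 = -26/3.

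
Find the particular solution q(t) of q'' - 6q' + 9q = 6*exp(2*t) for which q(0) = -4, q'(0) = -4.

Characteristic equation r² - 6r + 9 = 0 has discriminant (-6)² - 4·(9) = 0, so r = 3 is a repeated root.
Hence q_h = (C1 + C2*t)*exp(3*t).
Try q_p = A*exp(2*t). Substituting into the equation and dividing by exp(2*t) gives A = 6, so q_p = 6*exp(2*t).
General solution: q = 6*exp(2*t) + C1*exp(3*t) + C2*t*exp(3*t).
Apply the initial conditions: q(0) = 6 + C1 = -4 and q'(0) = 12 + C2 + 3*C1 = -4. Solving gives C1 = -10, C2 = 14.

q = -10*exp(3*t) + 6*exp(2*t) + 14*t*exp(3*t)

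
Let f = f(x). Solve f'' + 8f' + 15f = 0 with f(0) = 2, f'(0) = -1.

f = -5*exp(-5*x)/2 + 9*exp(-3*x)/2

Characteristic equation r² + 8r + 15 = 0 factors as (r + 3)(r + 5) = 0, so r = -3, -5.
Hence f_h = C1*exp(-3*x) + C2*exp(-5*x).
Apply the initial conditions: f(0) = C1 + C2 = 2 and f'(0) = -5*C2 - 3*C1 = -1. Solving gives C1 = 9/2, C2 = -5/2.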